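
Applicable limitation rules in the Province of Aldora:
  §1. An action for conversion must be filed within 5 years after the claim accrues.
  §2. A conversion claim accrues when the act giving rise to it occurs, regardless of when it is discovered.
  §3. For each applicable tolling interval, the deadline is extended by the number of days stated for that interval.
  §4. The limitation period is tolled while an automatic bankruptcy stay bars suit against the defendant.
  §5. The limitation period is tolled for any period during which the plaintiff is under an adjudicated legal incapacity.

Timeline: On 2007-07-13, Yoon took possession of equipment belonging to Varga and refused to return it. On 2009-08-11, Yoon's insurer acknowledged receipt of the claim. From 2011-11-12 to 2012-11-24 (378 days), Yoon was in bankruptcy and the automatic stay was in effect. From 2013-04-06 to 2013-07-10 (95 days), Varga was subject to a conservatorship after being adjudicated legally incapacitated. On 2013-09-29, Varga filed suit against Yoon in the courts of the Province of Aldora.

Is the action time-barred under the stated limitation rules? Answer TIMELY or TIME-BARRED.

The limitation period began to run on 2007-07-13.
5 years from 2007-07-13 is 2012-07-13.
Because the automatic bankruptcy stay ran from 2011-11-12 to 2012-11-24, the deadline is extended by 378 days to 2013-07-26.
The plaintiff's legal incapacity from 2013-04-06 to 2013-07-10 tolled the period for 95 days, extending the deadline to 2013-10-29.
The other events in the timeline have no effect on the limitation period under the stated rules.
Varga filed on 2013-09-29, before the 2013-10-29 deadline, so the action is timely.

TIMELY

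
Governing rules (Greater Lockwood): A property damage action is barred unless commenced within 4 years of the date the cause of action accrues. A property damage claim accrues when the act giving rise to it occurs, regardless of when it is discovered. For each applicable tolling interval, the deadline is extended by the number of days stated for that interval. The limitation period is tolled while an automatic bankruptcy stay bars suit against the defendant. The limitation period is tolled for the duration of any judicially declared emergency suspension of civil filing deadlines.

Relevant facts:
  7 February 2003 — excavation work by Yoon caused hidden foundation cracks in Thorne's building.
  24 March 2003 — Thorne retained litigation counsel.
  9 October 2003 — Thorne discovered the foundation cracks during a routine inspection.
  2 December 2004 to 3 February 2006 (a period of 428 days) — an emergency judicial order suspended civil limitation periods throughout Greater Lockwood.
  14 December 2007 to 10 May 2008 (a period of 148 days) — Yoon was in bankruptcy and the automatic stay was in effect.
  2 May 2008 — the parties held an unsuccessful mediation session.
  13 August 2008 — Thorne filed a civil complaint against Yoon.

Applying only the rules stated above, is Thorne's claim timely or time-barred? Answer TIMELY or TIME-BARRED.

Accrual is governed by the date of the act, so the period began to run on 7 February 2003; the later discovery on 9 October 2003 is irrelevant under the stated rule.
The untolled deadline — 4 years after 7 February 2003 — is 7 February 2007.
The emergency suspension of filing deadlines from 2 December 2004 to 3 February 2006 tolled the period for 428 days, extending the deadline to 10 April 2008.
The automatic bankruptcy stay from 14 December 2007 to 10 May 2008 tolled the period for 148 days, extending the deadline to 5 September 2008.
The other events in the timeline have no effect on the limitation period under the stated rules.
Thorne filed on 13 August 2008, before the 5 September 2008 deadline, so the action is timely.

TIMELY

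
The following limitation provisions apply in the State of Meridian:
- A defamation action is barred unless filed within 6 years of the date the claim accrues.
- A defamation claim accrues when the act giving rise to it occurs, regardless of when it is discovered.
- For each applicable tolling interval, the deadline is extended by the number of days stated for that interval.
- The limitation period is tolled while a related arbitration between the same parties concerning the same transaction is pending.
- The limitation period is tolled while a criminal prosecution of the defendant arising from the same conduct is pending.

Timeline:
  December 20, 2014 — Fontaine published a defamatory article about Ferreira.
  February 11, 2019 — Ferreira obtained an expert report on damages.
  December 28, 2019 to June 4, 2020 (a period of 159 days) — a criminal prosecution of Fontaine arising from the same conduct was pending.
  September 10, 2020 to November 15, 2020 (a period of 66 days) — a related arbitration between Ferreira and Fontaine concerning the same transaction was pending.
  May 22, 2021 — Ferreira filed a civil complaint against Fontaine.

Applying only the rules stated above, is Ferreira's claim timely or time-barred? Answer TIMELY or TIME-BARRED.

The claim accrued on December 20, 2014, when the wrongful act occurred.
The untolled deadline — 6 years after December 20, 2014 — is December 20, 2020.
The pending criminal prosecution from December 28, 2019 to June 4, 2020 tolled the period for 159 days, extending the deadline to May 28, 2021.
The pending related arbitration from September 10, 2020 to November 15, 2020 tolled the period for 66 days, extending the deadline to August 2, 2021.
Nothing else in the chronology tolls or restarts the period.
Filing on May 22, 2021 beat the August 2, 2021 deadline — the action is timely.

TIMELY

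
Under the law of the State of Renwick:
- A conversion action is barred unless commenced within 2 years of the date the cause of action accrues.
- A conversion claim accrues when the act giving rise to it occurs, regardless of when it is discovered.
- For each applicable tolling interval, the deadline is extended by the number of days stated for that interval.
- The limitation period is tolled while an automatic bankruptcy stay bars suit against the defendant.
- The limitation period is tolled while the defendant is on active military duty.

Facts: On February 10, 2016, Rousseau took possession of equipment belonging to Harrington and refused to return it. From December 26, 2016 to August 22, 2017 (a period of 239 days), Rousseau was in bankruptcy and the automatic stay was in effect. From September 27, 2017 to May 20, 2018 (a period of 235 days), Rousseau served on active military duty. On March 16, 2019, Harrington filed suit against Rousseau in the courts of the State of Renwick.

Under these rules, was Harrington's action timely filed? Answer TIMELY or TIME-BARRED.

TIMELY

The limitation period began to run on February 10, 2016.
Adding the 2 years base period to February 10, 2016 gives a deadline of February 10, 2018, before any tolling.
The period was tolled for 239 days by the automatic bankruptcy stay (December 26, 2016 to August 22, 2017), pushing the deadline to October 7, 2018.
The period was tolled for 235 days by the defendant's active military service (September 27, 2017 to May 20, 2018), pushing the deadline to May 30, 2019.
Harrington filed on March 16, 2019, before the May 30, 2019 deadline, so the action is timely.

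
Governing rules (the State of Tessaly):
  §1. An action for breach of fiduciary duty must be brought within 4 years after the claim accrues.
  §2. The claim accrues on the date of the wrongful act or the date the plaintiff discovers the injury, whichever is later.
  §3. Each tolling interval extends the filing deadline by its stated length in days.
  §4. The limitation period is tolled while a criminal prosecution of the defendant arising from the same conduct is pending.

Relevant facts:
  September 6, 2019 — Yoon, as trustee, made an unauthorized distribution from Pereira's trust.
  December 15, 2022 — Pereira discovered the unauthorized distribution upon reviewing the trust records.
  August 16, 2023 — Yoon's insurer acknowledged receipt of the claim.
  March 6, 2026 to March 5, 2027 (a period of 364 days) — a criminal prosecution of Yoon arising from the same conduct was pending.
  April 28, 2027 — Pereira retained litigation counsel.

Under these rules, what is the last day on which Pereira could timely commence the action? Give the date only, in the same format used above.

The claim accrued on December 15, 2022 — the later of the September 6, 2019 act and the December 15, 2022 discovery.
4 years from December 15, 2022 is December 15, 2026.
The period was tolled for 364 days by the pending criminal prosecution (March 6, 2026 to March 5, 2027), pushing the deadline to December 14, 2027.
The other events in the timeline have no effect on the limitation period under the stated rules.

December 14, 2027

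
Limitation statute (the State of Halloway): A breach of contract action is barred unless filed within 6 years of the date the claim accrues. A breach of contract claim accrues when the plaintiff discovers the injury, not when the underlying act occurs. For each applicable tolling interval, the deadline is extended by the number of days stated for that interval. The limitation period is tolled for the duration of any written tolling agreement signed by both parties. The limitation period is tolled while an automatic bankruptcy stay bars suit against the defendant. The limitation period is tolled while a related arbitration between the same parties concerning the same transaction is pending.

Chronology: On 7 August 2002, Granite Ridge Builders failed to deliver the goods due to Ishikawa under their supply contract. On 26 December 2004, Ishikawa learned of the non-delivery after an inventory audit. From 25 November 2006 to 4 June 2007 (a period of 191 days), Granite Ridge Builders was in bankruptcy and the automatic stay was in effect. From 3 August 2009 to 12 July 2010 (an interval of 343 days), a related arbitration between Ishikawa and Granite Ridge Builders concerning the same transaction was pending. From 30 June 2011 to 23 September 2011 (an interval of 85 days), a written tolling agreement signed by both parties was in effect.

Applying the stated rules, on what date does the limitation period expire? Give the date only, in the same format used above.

The claim did not accrue until Ishikawa discovered the injury on 26 December 2004; the 7 August 2002 act date does not start the clock under the stated rule.
The untolled deadline — 6 years after 26 December 2004 — is 26 December 2010.
Because the automatic bankruptcy stay ran from 25 November 2006 to 4 June 2007, the deadline is extended by 191 days to 5 July 2011.
The period was tolled for 343 days by the pending related arbitration (3 August 2009 to 12 July 2010), pushing the deadline to 12 June 2012.
The period was tolled for 85 days by the written tolling agreement (30 June 2011 to 23 September 2011), pushing the deadline to 5 September 2012.

5 September 2012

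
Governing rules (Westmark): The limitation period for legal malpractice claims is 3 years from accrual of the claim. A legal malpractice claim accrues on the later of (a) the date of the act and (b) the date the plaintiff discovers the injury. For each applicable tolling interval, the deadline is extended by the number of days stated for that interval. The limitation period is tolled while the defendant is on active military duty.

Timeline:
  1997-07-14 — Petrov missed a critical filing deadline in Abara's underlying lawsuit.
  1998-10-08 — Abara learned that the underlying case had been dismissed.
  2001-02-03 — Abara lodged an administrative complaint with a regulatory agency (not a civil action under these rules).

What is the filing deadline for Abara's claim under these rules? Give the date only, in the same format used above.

2001-10-08

The claim accrued on 1998-10-08 — the later of the 1997-07-14 act and the 1998-10-08 discovery.
Adding the 3 years base period to 1998-10-08 gives a deadline of 2001-10-08, before any tolling.
Nothing else in the chronology tolls or restarts the period.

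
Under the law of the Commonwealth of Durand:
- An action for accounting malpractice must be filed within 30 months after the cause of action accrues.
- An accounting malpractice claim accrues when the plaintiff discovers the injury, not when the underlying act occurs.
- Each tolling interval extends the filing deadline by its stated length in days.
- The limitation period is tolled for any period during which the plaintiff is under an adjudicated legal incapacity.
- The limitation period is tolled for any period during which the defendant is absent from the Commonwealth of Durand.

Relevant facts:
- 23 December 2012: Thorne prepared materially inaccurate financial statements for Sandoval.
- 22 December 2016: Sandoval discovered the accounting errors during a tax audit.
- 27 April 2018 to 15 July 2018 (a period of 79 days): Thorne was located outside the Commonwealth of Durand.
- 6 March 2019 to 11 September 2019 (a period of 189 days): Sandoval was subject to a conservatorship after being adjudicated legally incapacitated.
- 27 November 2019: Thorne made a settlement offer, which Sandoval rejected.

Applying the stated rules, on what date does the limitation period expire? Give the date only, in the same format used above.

16 March 2020

Under the discovery rule, the claim accrued on 22 December 2016, when Sandoval discovered the injury — not on the 23 December 2012 date of the underlying act.
The untolled deadline — 30 months after 22 December 2016 — is 22 June 2019.
The period was tolled for 79 days by the defendant's absence from the jurisdiction (27 April 2018 to 15 July 2018), pushing the deadline to 9 September 2019.
The period was tolled for 189 days by the plaintiff's legal incapacity (6 March 2019 to 11 September 2019), pushing the deadline to 16 March 2020.
Nothing else in the chronology tolls or restarts the period.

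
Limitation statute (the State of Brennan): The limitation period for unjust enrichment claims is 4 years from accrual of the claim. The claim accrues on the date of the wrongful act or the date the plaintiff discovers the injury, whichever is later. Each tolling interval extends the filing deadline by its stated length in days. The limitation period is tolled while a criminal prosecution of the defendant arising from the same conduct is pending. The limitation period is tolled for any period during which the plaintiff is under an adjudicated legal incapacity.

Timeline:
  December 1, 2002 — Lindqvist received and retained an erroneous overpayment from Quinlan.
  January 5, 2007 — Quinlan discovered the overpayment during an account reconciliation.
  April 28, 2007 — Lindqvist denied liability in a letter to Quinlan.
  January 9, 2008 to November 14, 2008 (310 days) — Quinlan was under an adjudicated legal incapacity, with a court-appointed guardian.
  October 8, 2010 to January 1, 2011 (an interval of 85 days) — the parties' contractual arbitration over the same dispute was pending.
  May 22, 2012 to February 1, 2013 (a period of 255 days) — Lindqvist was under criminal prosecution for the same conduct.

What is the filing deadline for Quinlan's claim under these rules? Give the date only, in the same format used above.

Because discovery on January 5, 2007 post-dates the December 1, 2002 act, accrual under the later-of rule falls on January 5, 2007.
Adding the 4 years base period to January 5, 2007 gives a deadline of January 5, 2011, before any tolling.
The plaintiff's legal incapacity from January 9, 2008 to November 14, 2008 tolled the period for 310 days, extending the deadline to November 11, 2011.
The pending criminal prosecution starting May 22, 2012 came too late — the period had run on November 11, 2011 — and so does not extend the deadline.
The pending related arbitration from October 8, 2010 to January 1, 2011 does not toll the period, because no stated rule makes a pending arbitration a tolling event.
The other events in the timeline have no effect on the limitation period under the stated rules.

November 11, 2011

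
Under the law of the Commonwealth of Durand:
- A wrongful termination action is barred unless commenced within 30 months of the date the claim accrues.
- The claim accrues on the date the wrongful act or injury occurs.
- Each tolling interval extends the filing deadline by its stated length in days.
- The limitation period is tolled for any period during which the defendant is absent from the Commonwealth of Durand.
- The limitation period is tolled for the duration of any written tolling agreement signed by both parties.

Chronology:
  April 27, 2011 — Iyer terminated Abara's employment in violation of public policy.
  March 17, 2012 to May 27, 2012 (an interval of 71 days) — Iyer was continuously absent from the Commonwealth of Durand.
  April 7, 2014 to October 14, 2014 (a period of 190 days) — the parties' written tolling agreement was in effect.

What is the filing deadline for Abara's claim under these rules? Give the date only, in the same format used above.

The claim accrued on April 27, 2011, the date of the act.
Adding the 30 months base period to April 27, 2011 gives a deadline of October 27, 2013, before any tolling.
The defendant's absence from the jurisdiction from March 17, 2012 to May 27, 2012 tolled the period for 71 days, extending the deadline to January 6, 2014.
The written tolling agreement starting April 7, 2014 came too late — the period had run on January 6, 2014 — and so does not extend the deadline.

January 6, 2014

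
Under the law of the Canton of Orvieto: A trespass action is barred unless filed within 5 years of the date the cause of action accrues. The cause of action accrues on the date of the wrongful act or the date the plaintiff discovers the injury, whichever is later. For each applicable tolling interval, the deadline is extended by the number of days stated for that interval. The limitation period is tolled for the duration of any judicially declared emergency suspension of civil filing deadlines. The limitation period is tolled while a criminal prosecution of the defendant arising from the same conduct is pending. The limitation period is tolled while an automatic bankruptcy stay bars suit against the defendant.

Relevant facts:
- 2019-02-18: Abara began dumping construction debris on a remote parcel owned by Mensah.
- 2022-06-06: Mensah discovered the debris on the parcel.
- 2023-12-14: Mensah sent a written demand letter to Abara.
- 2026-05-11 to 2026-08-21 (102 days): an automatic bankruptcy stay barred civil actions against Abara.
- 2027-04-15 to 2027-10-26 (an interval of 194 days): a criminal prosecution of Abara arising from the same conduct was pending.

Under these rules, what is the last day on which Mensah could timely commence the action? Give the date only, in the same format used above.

2028-03-28

Taking the later of the act (2019-02-18) and discovery (2022-06-06), the claim accrued on 2022-06-06.
Adding the 5 years base period to 2022-06-06 gives a deadline of 2027-06-06, before any tolling.
The period was tolled for 102 days by the automatic bankruptcy stay (2026-05-11 to 2026-08-21), pushing the deadline to 2027-09-16.
The period was tolled for 194 days by the pending criminal prosecution (2027-04-15 to 2027-10-26), pushing the deadline to 2028-03-28.
The other events in the timeline have no effect on the limitation period under the stated rules.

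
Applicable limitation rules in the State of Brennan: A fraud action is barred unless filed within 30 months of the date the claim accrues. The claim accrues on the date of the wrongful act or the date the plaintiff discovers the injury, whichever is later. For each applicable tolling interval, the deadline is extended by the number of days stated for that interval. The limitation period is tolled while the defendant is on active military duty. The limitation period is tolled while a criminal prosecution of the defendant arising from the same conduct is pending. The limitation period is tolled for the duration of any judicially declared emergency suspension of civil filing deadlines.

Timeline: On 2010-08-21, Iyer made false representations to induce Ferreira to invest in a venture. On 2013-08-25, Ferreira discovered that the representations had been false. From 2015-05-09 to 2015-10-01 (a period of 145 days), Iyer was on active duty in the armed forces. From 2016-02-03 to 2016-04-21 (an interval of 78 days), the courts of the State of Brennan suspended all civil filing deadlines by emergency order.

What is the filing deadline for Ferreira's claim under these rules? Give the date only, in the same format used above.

2016-10-05

Because discovery on 2013-08-25 post-dates the 2010-08-21 act, accrual under the later-of rule falls on 2013-08-25.
The untolled deadline — 30 months after 2013-08-25 — is 2016-02-25.
Because the defendant's active military service ran from 2015-05-09 to 2015-10-01, the deadline is extended by 145 days to 2016-07-19.
The emergency suspension of filing deadlines from 2016-02-03 to 2016-04-21 tolled the period for 78 days, extending the deadline to 2016-10-05.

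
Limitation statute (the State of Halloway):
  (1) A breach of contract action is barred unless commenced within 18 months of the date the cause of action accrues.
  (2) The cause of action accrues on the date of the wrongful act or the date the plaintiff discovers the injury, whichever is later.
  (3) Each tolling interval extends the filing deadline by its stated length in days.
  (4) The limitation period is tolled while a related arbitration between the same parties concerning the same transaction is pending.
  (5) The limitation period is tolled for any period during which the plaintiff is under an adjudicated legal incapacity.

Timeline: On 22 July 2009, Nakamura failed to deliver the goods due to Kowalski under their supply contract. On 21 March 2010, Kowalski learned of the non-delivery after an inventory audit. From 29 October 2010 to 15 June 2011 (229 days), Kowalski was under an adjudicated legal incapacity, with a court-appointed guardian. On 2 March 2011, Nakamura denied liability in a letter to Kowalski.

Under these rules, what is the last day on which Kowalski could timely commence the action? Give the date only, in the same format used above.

Taking the later of the act (22 July 2009) and discovery (21 March 2010), the claim accrued on 21 March 2010.
Adding the 18 months base period to 21 March 2010 gives a deadline of 21 September 2011, before any tolling.
The period was tolled for 229 days by the plaintiff's legal incapacity (29 October 2010 to 15 June 2011), pushing the deadline to 7 May 2012.
The other events in the timeline have no effect on the limitation period under the stated rules.

7 May 2012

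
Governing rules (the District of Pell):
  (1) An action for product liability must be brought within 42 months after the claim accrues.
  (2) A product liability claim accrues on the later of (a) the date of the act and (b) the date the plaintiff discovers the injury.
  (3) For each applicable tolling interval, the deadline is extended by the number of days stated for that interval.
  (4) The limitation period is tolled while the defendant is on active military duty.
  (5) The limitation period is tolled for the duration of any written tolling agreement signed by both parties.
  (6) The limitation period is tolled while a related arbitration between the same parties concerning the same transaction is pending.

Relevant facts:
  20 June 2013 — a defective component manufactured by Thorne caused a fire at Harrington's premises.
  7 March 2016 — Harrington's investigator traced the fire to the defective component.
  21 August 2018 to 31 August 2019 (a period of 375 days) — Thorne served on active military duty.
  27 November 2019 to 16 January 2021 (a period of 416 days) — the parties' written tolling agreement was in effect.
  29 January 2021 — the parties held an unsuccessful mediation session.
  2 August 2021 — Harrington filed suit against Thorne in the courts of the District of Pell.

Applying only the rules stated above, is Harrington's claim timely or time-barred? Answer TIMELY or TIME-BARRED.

The claim accrued on 7 March 2016 — the later of the 20 June 2013 act and the 7 March 2016 discovery.
42 months from 7 March 2016 is 7 September 2019.
The defendant's active military service from 21 August 2018 to 31 August 2019 tolled the period for 375 days, extending the deadline to 16 September 2020.
The period was tolled for 416 days by the written tolling agreement (27 November 2019 to 16 January 2021), pushing the deadline to 6 November 2021.
Nothing else in the chronology tolls or restarts the period.
Filing on 2 August 2021 beat the 6 November 2021 deadline — the action is timely.

TIMELY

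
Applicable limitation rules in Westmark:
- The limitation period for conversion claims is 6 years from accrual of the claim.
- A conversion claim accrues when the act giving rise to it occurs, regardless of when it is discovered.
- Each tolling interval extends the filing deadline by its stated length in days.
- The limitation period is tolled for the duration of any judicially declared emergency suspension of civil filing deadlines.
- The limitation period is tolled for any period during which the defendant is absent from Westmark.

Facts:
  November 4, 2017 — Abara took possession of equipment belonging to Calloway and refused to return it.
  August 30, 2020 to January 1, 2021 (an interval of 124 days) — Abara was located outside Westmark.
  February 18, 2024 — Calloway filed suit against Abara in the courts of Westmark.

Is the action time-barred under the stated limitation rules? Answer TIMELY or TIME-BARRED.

The limitation period began to run on November 4, 2017.
6 years from November 4, 2017 is November 4, 2023.
The period was tolled for 124 days by the defendant's absence from the jurisdiction (August 30, 2020 to January 1, 2021), pushing the deadline to March 7, 2024.
Filing on February 18, 2024 beat the March 7, 2024 deadline — the action is timely.

TIMELY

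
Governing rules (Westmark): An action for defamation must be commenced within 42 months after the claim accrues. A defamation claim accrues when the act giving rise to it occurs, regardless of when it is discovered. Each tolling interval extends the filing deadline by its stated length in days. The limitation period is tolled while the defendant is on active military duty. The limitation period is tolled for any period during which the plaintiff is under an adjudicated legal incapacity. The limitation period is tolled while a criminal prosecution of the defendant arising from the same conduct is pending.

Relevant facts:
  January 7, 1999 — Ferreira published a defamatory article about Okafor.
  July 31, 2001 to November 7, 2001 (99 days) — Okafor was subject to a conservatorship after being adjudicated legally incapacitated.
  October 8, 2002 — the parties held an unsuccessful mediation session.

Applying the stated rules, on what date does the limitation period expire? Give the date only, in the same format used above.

October 14, 2002

The claim accrued on January 7, 1999, when the wrongful act occurred.
The untolled deadline — 42 months after January 7, 1999 — is July 7, 2002.
Because the plaintiff's legal incapacity ran from July 31, 2001 to November 7, 2001, the deadline is extended by 99 days to October 14, 2002.
Nothing else in the chronology tolls or restarts the period.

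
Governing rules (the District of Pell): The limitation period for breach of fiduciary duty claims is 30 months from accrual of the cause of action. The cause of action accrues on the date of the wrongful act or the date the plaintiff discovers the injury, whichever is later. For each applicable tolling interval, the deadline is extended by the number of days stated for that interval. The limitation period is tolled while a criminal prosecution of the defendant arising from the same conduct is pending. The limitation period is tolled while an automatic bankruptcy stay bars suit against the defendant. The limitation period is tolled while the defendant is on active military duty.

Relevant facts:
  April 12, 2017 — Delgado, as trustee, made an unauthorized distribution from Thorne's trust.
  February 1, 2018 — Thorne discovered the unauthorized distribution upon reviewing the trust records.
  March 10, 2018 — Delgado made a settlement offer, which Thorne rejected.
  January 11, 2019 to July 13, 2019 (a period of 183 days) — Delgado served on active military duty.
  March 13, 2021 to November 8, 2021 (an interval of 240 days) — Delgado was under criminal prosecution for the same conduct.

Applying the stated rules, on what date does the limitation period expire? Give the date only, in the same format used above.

The claim accrued on February 1, 2018 — the later of the April 12, 2017 act and the February 1, 2018 discovery.
Adding the 30 months base period to February 1, 2018 gives a deadline of August 1, 2020, before any tolling.
The period was tolled for 183 days by the defendant's active military service (January 11, 2019 to July 13, 2019), pushing the deadline to January 31, 2021.
By the time the pending criminal prosecution began on March 13, 2021, the limitation period had already expired on January 31, 2021; that interval cannot revive it.
The other events in the timeline have no effect on the limitation period under the stated rules.

January 31, 2021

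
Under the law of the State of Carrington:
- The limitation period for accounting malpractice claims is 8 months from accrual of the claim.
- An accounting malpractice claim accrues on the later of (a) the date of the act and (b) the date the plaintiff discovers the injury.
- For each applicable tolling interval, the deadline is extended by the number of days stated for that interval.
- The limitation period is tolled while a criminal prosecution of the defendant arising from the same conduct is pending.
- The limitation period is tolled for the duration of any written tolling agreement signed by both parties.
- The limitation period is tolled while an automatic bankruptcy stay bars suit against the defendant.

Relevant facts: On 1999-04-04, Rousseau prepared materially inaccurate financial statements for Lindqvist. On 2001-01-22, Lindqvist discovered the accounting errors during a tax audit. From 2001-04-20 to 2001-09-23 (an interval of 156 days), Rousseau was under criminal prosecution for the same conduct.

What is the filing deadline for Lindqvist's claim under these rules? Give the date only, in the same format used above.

2002-02-25

The claim accrued on 2001-01-22 — the later of the 1999-04-04 act and the 2001-01-22 discovery.
Adding the 8 months base period to 2001-01-22 gives a deadline of 2001-09-22, before any tolling.
The period was tolled for 156 days by the pending criminal prosecution (2001-04-20 to 2001-09-23), pushing the deadline to 2002-02-25.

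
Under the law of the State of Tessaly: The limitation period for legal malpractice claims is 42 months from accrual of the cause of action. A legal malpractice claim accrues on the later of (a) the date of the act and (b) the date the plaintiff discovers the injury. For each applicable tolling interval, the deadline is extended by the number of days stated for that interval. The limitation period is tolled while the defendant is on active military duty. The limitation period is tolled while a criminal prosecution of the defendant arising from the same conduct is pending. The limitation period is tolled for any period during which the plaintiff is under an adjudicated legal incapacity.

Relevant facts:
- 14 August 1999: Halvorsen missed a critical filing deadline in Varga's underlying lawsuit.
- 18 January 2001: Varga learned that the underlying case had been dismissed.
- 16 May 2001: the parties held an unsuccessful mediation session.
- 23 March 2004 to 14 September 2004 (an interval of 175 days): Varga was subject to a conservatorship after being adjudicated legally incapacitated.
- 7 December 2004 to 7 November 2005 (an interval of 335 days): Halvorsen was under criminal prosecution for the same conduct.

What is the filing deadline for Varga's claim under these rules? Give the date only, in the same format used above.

10 December 2005

The claim accrued on 18 January 2001 — the later of the 14 August 1999 act and the 18 January 2001 discovery.
42 months from 18 January 2001 is 18 July 2004.
The period was tolled for 175 days by the plaintiff's legal incapacity (23 March 2004 to 14 September 2004), pushing the deadline to 9 January 2005.
The period was tolled for 335 days by the pending criminal prosecution (7 December 2004 to 7 November 2005), pushing the deadline to 10 December 2005.
The other events in the timeline have no effect on the limitation period under the stated rules.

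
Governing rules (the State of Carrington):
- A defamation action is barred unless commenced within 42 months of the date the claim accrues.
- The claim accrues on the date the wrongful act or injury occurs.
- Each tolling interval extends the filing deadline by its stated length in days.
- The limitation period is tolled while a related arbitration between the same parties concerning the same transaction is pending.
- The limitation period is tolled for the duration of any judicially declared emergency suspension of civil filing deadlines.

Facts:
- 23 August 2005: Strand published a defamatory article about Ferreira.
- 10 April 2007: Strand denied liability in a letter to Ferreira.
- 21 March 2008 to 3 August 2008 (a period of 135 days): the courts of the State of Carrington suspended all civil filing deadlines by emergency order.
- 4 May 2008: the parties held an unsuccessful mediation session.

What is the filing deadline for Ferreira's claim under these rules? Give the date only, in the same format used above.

8 July 2009

The limitation period began to run on 23 August 2005.
The untolled deadline — 42 months after 23 August 2005 — is 23 February 2009.
The period was tolled for 135 days by the emergency suspension of filing deadlines (21 March 2008 to 3 August 2008), pushing the deadline to 8 July 2009.
Nothing else in the chronology tolls or restarts the period.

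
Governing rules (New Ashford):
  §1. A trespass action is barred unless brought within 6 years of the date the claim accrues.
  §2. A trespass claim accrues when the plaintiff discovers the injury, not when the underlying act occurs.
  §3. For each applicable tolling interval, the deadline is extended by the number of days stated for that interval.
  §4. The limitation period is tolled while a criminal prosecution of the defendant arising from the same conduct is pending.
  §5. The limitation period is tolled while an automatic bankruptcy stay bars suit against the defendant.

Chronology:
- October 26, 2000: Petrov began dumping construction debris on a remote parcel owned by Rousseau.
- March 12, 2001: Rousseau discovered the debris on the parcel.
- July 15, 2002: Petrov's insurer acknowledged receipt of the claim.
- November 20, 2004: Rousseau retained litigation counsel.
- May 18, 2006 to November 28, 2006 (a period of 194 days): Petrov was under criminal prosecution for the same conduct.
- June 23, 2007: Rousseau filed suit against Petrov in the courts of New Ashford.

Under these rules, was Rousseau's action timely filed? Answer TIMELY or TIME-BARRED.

TIMELY

The claim did not accrue until Rousseau discovered the injury on March 12, 2001; the October 26, 2000 act date does not start the clock under the stated rule.
The untolled deadline — 6 years after March 12, 2001 — is March 12, 2007.
The pending criminal prosecution from May 18, 2006 to November 28, 2006 tolled the period for 194 days, extending the deadline to September 22, 2007.
The other events in the timeline have no effect on the limitation period under the stated rules.
Rousseau filed on June 23, 2007, before the September 22, 2007 deadline, so the action is timely.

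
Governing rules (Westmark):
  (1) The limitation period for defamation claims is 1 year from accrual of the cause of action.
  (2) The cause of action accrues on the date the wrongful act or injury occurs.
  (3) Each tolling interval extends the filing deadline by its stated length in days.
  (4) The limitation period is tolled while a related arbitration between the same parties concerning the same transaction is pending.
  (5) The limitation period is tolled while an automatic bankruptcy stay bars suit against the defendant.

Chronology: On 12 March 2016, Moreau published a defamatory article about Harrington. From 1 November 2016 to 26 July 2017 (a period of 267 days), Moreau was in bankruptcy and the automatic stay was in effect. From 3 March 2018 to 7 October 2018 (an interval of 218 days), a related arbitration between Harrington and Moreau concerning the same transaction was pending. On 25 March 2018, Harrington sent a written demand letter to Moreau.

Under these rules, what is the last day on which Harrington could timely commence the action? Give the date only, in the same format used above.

The limitation period began to run on 12 March 2016.
Adding the 1 year base period to 12 March 2016 gives a deadline of 12 March 2017, before any tolling.
The period was tolled for 267 days by the automatic bankruptcy stay (1 November 2016 to 26 July 2017), pushing the deadline to 4 December 2017.
The pending related arbitration from 3 March 2018 to 7 October 2018 began after the period had already run on 4 December 2017, so it has no tolling effect.
None of the other events listed affects the running of the period under the stated rules.

4 December 2017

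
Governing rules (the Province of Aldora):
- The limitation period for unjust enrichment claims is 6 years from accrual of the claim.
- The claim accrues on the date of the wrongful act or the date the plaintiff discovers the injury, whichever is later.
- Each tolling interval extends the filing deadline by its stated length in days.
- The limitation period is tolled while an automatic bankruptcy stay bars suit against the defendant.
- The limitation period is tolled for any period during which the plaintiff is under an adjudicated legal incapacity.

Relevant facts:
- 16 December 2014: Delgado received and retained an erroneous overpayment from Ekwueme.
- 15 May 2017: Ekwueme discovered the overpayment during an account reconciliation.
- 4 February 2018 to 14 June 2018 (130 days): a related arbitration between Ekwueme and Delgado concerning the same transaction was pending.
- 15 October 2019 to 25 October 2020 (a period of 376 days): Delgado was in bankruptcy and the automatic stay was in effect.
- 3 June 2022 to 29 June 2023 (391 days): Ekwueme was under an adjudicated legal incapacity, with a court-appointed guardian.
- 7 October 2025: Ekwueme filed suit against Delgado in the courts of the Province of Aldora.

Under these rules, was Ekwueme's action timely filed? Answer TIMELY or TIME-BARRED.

TIME-BARRED

The claim accrued on 15 May 2017 — the later of the 16 December 2014 act and the 15 May 2017 discovery.
6 years from 15 May 2017 is 15 May 2023.
The automatic bankruptcy stay from 15 October 2019 to 25 October 2020 tolled the period for 376 days, extending the deadline to 25 May 2024.
The period was tolled for 391 days by the plaintiff's legal incapacity (3 June 2022 to 29 June 2023), pushing the deadline to 20 June 2025.
Although a pending arbitration ran from 4 February 2018 to 14 June 2018, the stated rules do not make that a tolling event, so it is disregarded.
The 7 October 2025 filing falls after the 20 June 2025 deadline; the claim is time-barred.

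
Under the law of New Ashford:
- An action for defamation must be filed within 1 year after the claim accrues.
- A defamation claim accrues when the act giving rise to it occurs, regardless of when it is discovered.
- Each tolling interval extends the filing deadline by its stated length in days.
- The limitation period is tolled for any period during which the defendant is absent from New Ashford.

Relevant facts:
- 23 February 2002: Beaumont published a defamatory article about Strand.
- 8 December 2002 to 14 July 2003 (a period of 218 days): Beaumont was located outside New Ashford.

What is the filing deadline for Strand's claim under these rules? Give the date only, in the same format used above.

The claim accrued on 23 February 2002, when the wrongful act occurred.
1 year from 23 February 2002 is 23 February 2003.
The period was tolled for 218 days by the defendant's absence from the jurisdiction (8 December 2002 to 14 July 2003), pushing the deadline to 29 September 2003.

29 September 2003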